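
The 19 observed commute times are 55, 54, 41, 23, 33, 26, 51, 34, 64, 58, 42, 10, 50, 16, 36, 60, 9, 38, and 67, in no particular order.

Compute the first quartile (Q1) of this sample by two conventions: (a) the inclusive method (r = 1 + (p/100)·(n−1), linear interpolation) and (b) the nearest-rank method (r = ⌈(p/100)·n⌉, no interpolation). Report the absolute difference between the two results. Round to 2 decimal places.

3.50

Sorted: 9, 10, 16, 23, 26, 33, 34, 36, 38, 41, 42, 50, 51, 54, 55, 58, 60, 64, 67.
n = 19.
(a) r = 5.5; between ranks 5 (26) and 6 (33): 29.5.
(b) the nearest-rank method: rank 5 → 26.
|29.5 − 26| = 3.5.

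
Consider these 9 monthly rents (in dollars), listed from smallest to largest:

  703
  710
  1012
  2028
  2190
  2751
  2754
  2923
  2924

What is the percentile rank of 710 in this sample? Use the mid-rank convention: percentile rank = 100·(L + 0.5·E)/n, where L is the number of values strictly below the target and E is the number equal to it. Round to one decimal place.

16.7

Count below 710: L = 1; count equal: E = 1; n = 9.
Percentile rank = 100·(1 + 0.5·1)/9 = 100·1.5/9 = 16.67.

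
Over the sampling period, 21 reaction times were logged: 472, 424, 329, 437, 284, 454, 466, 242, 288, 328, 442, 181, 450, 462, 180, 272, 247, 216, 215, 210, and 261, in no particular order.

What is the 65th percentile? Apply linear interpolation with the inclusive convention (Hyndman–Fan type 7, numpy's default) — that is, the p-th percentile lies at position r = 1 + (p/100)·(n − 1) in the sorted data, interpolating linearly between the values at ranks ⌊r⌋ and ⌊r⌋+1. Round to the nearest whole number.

Sorted: 180, 181, 210, 215, 216, 242, 247, 261, 272, 284, 288, 328, 329, 424, 437, 442, 450, 454, 462, 466, 472.
n = 21.
r = 1 + (65/100)·(21 − 1) = 1 + 13 = 14.
r is an integer, so P65 is the value at rank 14: 424.

424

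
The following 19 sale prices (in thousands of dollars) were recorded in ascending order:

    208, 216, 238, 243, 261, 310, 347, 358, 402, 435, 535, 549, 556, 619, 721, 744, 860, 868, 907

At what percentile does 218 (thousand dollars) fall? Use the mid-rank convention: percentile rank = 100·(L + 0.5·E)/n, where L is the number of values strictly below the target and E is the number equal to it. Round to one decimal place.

10.5

Count below 218: L = 2; count equal: E = 0; n = 19.
Percentile rank = 100·(2 + 0.5·0)/19 = 100·2/19 = 10.53.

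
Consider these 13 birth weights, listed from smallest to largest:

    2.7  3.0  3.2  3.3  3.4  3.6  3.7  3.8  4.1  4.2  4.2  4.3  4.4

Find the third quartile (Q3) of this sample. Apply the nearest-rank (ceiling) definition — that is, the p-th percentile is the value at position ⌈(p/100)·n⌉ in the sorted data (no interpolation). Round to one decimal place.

n = 13.
Position = ⌈75/100 · 13⌉ = ⌈9.75⌉ = 10.
The value at rank 10 is 4.2.

4.2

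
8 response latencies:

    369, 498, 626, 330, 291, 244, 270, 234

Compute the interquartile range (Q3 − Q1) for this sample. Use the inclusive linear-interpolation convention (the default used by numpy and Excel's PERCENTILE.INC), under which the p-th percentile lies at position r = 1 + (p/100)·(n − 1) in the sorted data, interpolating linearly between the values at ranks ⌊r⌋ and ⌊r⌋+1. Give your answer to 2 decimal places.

Sorted: 234, 244, 270, 291, 330, 369, 498, 626.
n = 8.
P25: r = 2.75; ranks 2–3 are 244, 270; interpolating gives 263.5.
P75: r = 6.25; ranks 6–7 are 369, 498; interpolating gives 401.25.
Difference: 401.25 − 263.5 = 137.75.

137.75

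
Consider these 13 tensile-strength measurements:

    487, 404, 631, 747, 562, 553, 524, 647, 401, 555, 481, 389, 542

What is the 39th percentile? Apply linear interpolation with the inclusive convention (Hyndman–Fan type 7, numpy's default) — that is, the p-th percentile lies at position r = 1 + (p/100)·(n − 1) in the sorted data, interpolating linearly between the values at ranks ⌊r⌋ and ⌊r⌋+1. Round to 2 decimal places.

Sorted: 389, 401, 404, 481, 487, 524, 542, 553, 555, 562, 631, 647, 747.
n = 13.
r = 1 + (39/100)·(13 − 1) = 1 + 4.68 = 5.68.
Rank 5 is 487 and rank 6 is 524.
Interpolate: 487 + 0.68·(524 − 487) = 487 + 0.68·37 = 512.16.

512.16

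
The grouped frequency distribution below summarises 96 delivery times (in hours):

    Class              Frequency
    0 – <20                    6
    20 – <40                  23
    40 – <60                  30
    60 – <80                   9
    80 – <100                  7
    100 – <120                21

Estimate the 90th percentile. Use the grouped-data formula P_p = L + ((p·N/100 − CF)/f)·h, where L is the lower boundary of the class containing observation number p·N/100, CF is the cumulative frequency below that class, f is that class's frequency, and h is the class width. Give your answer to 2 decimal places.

N = 96; target position k = 90/100 · 96 = 86.4.
Cumulative frequencies: 6, 29, 59, 68, 75, 96.
Observation 86.4 falls in the class 100 – <120.
L = 100, CF = 75, f = 21, h = 20.
P90 = 100 + ((86.4 − 75)/21)·20 = 100 + 10.8571 = 110.857.

110.86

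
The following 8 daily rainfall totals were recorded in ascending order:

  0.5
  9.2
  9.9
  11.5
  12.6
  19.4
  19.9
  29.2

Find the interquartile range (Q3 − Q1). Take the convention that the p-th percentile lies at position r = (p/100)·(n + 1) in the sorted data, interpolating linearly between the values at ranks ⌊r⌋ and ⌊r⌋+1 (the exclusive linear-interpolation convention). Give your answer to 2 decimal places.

10.40

n = 8.
P25: r = 2.25; ranks 2–3 are 9.2, 9.9; interpolating gives 9.375.
P75: r = 6.75; ranks 6–7 are 19.4, 19.9; interpolating gives 19.775.
Difference: 19.775 − 9.375 = 10.4.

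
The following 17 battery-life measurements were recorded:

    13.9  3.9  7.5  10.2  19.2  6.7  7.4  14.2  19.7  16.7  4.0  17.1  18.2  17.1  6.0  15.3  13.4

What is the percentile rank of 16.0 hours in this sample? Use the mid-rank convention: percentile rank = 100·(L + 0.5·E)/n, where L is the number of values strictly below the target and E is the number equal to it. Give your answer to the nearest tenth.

Sorted: 3.9, 4.0, 6.0, 6.7, 7.4, 7.5, 10.2, 13.4, 13.9, 14.2, 15.3, 16.7, 17.1, 17.1, 18.2, 19.2, 19.7.
Count below 16.0: L = 11; count equal: E = 0; n = 17.
Percentile rank = 100·(11 + 0.5·0)/17 = 100·11/17 = 64.71.

64.7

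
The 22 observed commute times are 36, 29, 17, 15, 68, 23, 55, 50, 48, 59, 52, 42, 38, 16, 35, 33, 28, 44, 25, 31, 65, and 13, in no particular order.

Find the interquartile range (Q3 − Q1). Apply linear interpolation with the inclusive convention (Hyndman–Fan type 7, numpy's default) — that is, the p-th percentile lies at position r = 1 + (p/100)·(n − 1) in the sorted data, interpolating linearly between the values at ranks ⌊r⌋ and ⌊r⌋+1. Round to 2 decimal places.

Sorted: 13, 15, 16, 17, 23, 25, 28, 29, 31, 33, 35, 36, 38, 42, 44, 48, 50, 52, 55, 59, 65, 68.
n = 22.
P25: r = 6.25; ranks 6–7 are 25, 28; interpolating gives 25.75.
P75: r = 16.75; ranks 16–17 are 48, 50; interpolating gives 49.5.
Difference: 49.5 − 25.75 = 23.75.

23.75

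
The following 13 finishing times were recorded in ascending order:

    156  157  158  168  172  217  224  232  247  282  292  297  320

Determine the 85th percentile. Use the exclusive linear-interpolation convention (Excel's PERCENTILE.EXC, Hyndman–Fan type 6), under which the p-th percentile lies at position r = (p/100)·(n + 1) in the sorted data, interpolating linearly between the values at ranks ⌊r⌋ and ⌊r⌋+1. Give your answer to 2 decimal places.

296.50

n = 13.
r = (85/100)·(13 + 1) = 11.9.
Rank 11 is 292 and rank 12 is 297.
Interpolate: 292 + 0.9·(297 − 292) = 292 + 0.9·5 = 296.5.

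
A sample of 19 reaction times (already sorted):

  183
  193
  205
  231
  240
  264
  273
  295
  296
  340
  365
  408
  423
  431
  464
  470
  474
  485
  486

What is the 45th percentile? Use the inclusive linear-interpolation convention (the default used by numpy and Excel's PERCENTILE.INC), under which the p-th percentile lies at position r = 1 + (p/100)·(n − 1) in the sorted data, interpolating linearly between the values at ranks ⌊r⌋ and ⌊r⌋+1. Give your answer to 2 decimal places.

n = 19.
r = 1 + (45/100)·(19 − 1) = 1 + 8.1 = 9.1.
Rank 9 is 296 and rank 10 is 340.
Interpolate: 296 + 0.1·(340 − 296) = 296 + 0.1·44 = 300.4.

300.40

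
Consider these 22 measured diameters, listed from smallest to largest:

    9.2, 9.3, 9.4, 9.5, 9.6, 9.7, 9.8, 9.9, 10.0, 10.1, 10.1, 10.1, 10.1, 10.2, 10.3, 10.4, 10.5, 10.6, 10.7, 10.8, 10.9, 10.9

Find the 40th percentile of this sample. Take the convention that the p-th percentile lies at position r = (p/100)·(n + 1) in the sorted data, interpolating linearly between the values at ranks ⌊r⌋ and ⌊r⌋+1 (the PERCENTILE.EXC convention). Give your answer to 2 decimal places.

10.02

n = 22.
r = (40/100)·(22 + 1) = 9.2.
Rank 9 is 10.0 and rank 10 is 10.1.
Interpolate: 10.0 + 0.2·(10.1 − 10.0) = 10.0 + 0.2·0.1 = 10.02.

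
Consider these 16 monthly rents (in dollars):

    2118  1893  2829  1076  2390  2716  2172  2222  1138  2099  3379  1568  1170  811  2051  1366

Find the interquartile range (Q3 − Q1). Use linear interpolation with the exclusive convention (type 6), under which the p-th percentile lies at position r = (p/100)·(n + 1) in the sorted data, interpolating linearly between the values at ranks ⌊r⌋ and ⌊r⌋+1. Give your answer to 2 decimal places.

Sorted: 811, 1076, 1138, 1170, 1366, 1568, 1893, 2051, 2099, 2118, 2172, 2222, 2390, 2716, 2829, 3379.
n = 16.
P25: r = 4.25; ranks 4–5 are 1170, 1366; interpolating gives 1219.
P75: r = 12.75; ranks 12–13 are 2222, 2390; interpolating gives 2348.
Difference: 2348 − 1219 = 1129.

1129.00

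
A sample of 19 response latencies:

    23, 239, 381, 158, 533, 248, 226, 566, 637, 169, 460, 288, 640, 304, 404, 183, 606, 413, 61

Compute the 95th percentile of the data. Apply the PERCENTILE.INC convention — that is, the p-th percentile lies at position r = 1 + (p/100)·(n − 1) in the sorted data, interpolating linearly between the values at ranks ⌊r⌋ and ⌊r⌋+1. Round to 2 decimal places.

637.30

Sorted: 23, 61, 158, 169, 183, 226, 239, 248, 288, 304, 381, 404, 413, 460, 533, 566, 606, 637, 640.
n = 19.
r = 1 + (95/100)·(19 − 1) = 1 + 17.1 = 18.1.
Rank 18 is 637 and rank 19 is 640.
Interpolate: 637 + 0.1·(640 − 637) = 637 + 0.1·3 = 637.3.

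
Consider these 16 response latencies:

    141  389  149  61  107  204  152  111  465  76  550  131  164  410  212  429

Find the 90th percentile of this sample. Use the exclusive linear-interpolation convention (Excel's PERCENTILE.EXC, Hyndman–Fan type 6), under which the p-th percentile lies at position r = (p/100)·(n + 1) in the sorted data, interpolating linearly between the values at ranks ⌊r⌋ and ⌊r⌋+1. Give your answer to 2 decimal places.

490.50

Sorted: 61, 76, 107, 111, 131, 141, 149, 152, 164, 204, 212, 389, 410, 429, 465, 550.
n = 16.
r = (90/100)·(16 + 1) = 15.3.
Rank 15 is 465 and rank 16 is 550.
Interpolate: 465 + 0.3·(550 − 465) = 465 + 0.3·85 = 490.5.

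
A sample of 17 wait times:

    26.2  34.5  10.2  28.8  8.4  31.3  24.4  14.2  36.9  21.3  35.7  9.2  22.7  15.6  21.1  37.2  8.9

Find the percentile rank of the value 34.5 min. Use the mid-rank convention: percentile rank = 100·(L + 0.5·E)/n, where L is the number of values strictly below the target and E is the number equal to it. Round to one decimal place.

79.4

Sorted: 8.4, 8.9, 9.2, 10.2, 14.2, 15.6, 21.1, 21.3, 22.7, 24.4, 26.2, 28.8, 31.3, 34.5, 35.7, 36.9, 37.2.
Count below 34.5: L = 13; count equal: E = 1; n = 17.
Percentile rank = 100·(13 + 0.5·1)/17 = 100·13.5/17 = 79.41.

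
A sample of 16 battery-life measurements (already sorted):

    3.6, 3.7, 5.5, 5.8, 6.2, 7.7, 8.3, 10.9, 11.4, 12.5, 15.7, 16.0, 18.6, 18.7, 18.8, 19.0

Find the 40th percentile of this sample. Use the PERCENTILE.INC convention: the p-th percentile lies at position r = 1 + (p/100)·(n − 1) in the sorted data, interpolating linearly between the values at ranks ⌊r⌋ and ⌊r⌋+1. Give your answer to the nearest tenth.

8.3

n = 16.
r = 1 + (40/100)·(16 − 1) = 1 + 6 = 7.
r is an integer, so P40 is the value at rank 7: 8.3.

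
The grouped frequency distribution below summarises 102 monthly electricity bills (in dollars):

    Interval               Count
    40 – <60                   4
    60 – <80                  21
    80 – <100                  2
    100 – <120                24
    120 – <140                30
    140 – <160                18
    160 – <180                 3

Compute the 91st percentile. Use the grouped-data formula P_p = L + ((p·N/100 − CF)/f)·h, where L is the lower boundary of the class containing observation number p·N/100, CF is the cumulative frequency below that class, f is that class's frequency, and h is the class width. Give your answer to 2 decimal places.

153.13

N = 102; target position k = 91/100 · 102 = 92.82.
Cumulative frequencies: 4, 25, 27, 51, 81, 99, 102.
Observation 92.82 falls in the class 140 – <160.
L = 140, CF = 81, f = 18, h = 20.
P91 = 140 + ((92.82 − 81)/18)·20 = 140 + 13.1333 = 153.133.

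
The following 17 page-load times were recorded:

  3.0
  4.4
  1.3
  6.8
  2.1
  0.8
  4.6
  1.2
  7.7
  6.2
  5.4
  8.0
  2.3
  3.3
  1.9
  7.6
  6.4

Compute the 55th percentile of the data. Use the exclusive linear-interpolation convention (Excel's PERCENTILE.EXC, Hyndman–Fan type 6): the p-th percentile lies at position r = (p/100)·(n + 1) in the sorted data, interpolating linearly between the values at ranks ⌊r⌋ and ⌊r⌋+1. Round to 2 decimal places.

4.58

Sorted: 0.8, 1.2, 1.3, 1.9, 2.1, 2.3, 3.0, 3.3, 4.4, 4.6, 5.4, 6.2, 6.4, 6.8, 7.6, 7.7, 8.0.
n = 17.
r = (55/100)·(17 + 1) = 9.9.
Rank 9 is 4.4 and rank 10 is 4.6.
Interpolate: 4.4 + 0.9·(4.6 − 4.4) = 4.4 + 0.9·0.2 = 4.58.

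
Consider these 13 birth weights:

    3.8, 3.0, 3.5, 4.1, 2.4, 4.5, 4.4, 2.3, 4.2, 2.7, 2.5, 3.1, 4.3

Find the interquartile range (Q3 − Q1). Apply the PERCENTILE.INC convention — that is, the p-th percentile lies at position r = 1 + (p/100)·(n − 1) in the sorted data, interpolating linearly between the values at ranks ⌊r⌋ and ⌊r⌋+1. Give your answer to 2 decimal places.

1.50

Sorted: 2.3, 2.4, 2.5, 2.7, 3.0, 3.1, 3.5, 3.8, 4.1, 4.2, 4.3, 4.4, 4.5.
n = 13.
P25: r = 4 (integer) → 2.7.
P75: r = 10 (integer) → 4.2.
Difference: 4.2 − 2.7 = 1.5.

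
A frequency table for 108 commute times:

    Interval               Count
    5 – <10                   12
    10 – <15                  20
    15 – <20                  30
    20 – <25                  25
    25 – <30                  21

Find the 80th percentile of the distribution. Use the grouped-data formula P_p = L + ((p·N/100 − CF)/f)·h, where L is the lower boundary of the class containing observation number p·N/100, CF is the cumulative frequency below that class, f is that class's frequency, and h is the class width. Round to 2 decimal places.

24.88

N = 108; target position k = 80/100 · 108 = 86.4.
Cumulative frequencies: 12, 32, 62, 87, 108.
Observation 86.4 falls in the class 20 – <25.
L = 20, CF = 62, f = 25, h = 5.
P80 = 20 + ((86.4 − 62)/25)·5 = 20 + 4.88 = 24.88.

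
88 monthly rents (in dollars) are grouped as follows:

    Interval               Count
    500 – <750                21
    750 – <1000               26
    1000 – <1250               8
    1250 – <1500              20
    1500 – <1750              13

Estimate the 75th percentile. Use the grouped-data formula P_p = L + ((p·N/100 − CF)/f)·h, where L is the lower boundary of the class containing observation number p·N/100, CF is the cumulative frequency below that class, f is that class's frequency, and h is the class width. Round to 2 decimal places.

N = 88; target position k = 75/100 · 88 = 66.
Cumulative frequencies: 21, 47, 55, 75, 88.
Observation 66 falls in the class 1250 – <1500.
L = 1250, CF = 55, f = 20, h = 250.
P75 = 1250 + ((66 − 55)/20)·250 = 1250 + 137.5 = 1387.5.

1387.50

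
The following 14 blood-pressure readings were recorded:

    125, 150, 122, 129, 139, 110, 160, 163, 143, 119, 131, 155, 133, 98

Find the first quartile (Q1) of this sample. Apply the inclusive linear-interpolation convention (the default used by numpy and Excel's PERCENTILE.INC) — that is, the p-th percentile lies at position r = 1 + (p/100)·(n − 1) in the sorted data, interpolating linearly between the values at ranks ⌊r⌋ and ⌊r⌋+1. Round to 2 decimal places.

122.75

Sorted: 98, 110, 119, 122, 125, 129, 131, 133, 139, 143, 150, 155, 160, 163.
n = 14.
r = 1 + (25/100)·(14 − 1) = 1 + 3.25 = 4.25.
Rank 4 is 122 and rank 5 is 125.
Interpolate: 122 + 0.25·(125 − 122) = 122 + 0.25·3 = 122.75.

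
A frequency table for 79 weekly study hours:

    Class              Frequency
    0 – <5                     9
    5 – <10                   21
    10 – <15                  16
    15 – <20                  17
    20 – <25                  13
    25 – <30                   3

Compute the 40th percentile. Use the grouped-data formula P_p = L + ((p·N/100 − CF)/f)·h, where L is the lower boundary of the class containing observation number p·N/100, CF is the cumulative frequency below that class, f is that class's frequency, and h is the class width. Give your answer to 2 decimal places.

10.50

N = 79; target position k = 40/100 · 79 = 31.6.
Cumulative frequencies: 9, 30, 46, 63, 76, 79.
Observation 31.6 falls in the class 10 – <15.
L = 10, CF = 30, f = 16, h = 5.
P40 = 10 + ((31.6 − 30)/16)·5 = 10 + 0.5 = 10.5.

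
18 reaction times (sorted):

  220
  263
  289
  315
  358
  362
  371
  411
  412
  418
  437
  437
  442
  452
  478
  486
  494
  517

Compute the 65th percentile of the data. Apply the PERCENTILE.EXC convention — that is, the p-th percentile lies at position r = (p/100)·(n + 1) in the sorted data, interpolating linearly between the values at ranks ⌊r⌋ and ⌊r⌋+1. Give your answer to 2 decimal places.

n = 18.
r = (65/100)·(18 + 1) = 12.35.
Rank 12 is 437 and rank 13 is 442.
Interpolate: 437 + 0.35·(442 − 437) = 437 + 0.35·5 = 438.75.

438.75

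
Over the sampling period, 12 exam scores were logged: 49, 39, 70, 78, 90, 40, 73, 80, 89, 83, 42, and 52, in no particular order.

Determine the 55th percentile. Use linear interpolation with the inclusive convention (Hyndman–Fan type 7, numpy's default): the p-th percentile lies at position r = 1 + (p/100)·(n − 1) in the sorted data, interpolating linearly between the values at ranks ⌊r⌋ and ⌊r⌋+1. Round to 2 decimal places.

73.25

Sorted: 39, 40, 42, 49, 52, 70, 73, 78, 80, 83, 89, 90.
n = 12.
r = 1 + (55/100)·(12 − 1) = 1 + 6.05 = 7.05.
Rank 7 is 73 and rank 8 is 78.
Interpolate: 73 + 0.05·(78 − 73) = 73 + 0.05·5 = 73.25.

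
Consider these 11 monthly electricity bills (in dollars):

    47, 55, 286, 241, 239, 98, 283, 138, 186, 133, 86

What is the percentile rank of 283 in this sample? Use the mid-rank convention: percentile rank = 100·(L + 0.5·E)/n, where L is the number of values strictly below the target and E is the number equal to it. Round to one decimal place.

Sorted: 47, 55, 86, 98, 133, 138, 186, 239, 241, 283, 286.
Count below 283: L = 9; count equal: E = 1; n = 11.
Percentile rank = 100·(9 + 0.5·1)/11 = 100·9.5/11 = 86.36.

86.4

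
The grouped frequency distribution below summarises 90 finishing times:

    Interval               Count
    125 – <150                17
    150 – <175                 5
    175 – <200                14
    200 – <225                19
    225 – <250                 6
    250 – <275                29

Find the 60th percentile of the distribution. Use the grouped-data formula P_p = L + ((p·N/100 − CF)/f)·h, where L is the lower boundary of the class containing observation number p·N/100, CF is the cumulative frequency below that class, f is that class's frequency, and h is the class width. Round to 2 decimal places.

N = 90; target position k = 60/100 · 90 = 54.
Cumulative frequencies: 17, 22, 36, 55, 61, 90.
Observation 54 falls in the class 200 – <225.
L = 200, CF = 36, f = 19, h = 25.
P60 = 200 + ((54 − 36)/19)·25 = 200 + 23.6842 = 223.684.

223.68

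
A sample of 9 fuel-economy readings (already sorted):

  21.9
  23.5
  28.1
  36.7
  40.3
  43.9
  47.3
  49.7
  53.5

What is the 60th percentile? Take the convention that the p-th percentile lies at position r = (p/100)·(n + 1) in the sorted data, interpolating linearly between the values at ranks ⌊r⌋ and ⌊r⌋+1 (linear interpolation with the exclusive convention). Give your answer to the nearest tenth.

43.9

n = 9.
r = (60/100)·(9 + 1) = 6.
r is an integer, so P60 is the value at rank 6: 43.9.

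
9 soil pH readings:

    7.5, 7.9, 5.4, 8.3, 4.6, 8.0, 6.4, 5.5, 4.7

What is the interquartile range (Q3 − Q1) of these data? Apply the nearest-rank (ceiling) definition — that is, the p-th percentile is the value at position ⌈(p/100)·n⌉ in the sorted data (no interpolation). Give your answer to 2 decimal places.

2.50

Sorted: 4.6, 4.7, 5.4, 5.5, 6.4, 7.5, 7.9, 8.0, 8.3.
n = 9.
P25: rank ⌈25/100·9⌉ = 3 → 5.4.
P75: rank ⌈75/100·9⌉ = 7 → 7.9.
Difference: 7.9 − 5.4 = 2.5.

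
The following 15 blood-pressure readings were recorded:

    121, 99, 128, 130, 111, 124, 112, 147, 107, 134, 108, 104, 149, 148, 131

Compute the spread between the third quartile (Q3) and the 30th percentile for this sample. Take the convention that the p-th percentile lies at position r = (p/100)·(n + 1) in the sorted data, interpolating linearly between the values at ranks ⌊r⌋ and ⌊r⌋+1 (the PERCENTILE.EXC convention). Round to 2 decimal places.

Sorted: 99, 104, 107, 108, 111, 112, 121, 124, 128, 130, 131, 134, 147, 148, 149.
n = 15.
P30: r = 4.8; ranks 4–5 are 108, 111; interpolating gives 110.4.
P75: r = 12 (integer) → 134.
Difference: 134 − 110.4 = 23.6.

23.60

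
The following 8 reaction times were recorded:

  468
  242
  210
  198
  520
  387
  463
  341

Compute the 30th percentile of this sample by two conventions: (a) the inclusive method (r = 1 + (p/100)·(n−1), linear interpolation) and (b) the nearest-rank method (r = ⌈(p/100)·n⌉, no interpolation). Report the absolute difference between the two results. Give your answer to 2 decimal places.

Sorted: 198, 210, 242, 341, 387, 463, 468, 520.
n = 8.
(a) r = 3.1; between ranks 3 (242) and 4 (341): 251.9.
(b) the nearest-rank method: rank 3 → 242.
|251.9 − 242| = 9.9.

9.90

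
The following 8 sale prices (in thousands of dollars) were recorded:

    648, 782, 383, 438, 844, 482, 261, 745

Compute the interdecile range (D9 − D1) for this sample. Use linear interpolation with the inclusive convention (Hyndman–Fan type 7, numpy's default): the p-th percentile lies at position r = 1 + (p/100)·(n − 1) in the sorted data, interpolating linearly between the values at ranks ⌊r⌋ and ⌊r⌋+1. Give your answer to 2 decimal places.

454.20

Sorted: 261, 383, 438, 482, 648, 745, 782, 844.
n = 8.
P10: r = 1.7; ranks 1–2 are 261, 383; interpolating gives 346.4.
P90: r = 7.3; ranks 7–8 are 782, 844; interpolating gives 800.6.
Difference: 800.6 − 346.4 = 454.2.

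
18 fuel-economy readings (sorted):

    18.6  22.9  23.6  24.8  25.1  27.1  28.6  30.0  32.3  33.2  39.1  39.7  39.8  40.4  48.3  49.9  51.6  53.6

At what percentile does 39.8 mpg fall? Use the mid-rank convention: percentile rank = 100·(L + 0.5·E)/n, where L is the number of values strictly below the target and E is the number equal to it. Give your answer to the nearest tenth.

69.4

Count below 39.8: L = 12; count equal: E = 1; n = 18.
Percentile rank = 100·(12 + 0.5·1)/18 = 100·12.5/18 = 69.44.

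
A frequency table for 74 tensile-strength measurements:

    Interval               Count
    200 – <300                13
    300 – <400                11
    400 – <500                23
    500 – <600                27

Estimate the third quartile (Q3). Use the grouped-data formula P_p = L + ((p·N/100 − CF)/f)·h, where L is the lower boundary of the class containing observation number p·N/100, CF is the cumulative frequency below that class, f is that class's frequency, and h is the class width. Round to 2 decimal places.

531.48

N = 74; target position k = 75/100 · 74 = 55.5.
Cumulative frequencies: 13, 24, 47, 74.
Observation 55.5 falls in the class 500 – <600.
L = 500, CF = 47, f = 27, h = 100.
P75 = 500 + ((55.5 − 47)/27)·100 = 500 + 31.4815 = 531.481.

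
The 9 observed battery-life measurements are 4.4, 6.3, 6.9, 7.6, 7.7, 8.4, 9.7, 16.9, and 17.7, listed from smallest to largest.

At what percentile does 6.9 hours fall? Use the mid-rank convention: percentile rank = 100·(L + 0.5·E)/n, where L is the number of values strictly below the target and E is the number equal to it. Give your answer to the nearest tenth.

27.8

Count below 6.9: L = 2; count equal: E = 1; n = 9.
Percentile rank = 100·(2 + 0.5·1)/9 = 100·2.5/9 = 27.78.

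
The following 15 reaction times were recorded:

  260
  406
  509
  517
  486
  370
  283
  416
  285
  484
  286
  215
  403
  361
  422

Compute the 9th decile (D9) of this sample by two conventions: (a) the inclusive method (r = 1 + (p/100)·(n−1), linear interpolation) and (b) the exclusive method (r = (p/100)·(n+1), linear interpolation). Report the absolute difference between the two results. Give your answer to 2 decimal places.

Sorted: 215, 260, 283, 285, 286, 361, 370, 403, 406, 416, 422, 484, 486, 509, 517.
n = 15.
(a) r = 13.6; between ranks 13 (486) and 14 (509): 499.8.
(b) r = 14.4; between ranks 14 (509) and 15 (517): 512.2.
|499.8 − 512.2| = 12.4.

12.40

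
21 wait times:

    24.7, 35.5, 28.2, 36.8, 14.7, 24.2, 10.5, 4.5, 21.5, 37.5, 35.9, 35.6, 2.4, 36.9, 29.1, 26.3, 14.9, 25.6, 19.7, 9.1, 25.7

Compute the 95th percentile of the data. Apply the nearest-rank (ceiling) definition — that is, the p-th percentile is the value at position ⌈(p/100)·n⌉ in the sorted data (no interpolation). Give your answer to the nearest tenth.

36.9

Sorted: 2.4, 4.5, 9.1, 10.5, 14.7, 14.9, 19.7, 21.5, 24.2, 24.7, 25.6, 25.7, 26.3, 28.2, 29.1, 35.5, 35.6, 35.9, 36.8, 36.9, 37.5.
n = 21.
Position = ⌈95/100 · 21⌉ = ⌈19.95⌉ = 20.
The value at rank 20 is 36.9.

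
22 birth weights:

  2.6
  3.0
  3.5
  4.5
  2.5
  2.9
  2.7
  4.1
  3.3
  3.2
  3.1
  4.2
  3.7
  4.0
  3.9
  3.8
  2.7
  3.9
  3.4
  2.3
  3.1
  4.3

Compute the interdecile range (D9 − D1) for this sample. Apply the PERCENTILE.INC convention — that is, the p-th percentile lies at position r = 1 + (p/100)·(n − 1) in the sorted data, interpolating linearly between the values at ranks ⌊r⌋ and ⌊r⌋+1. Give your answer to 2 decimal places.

1.58

Sorted: 2.3, 2.5, 2.6, 2.7, 2.7, 2.9, 3.0, 3.1, 3.1, 3.2, 3.3, 3.4, 3.5, 3.7, 3.8, 3.9, 3.9, 4.0, 4.1, 4.2, 4.3, 4.5.
n = 22.
P10: r = 3.1; ranks 3–4 are 2.6, 2.7; interpolating gives 2.61.
P90: r = 19.9; ranks 19–20 are 4.1, 4.2; interpolating gives 4.19.
Difference: 4.19 − 2.61 = 1.58.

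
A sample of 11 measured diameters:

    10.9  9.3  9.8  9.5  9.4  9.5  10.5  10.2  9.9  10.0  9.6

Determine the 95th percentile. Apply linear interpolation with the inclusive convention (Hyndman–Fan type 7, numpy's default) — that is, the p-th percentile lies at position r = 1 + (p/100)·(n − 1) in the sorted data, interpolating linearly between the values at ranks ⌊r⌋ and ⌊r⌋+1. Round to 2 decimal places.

10.70

Sorted: 9.3, 9.4, 9.5, 9.5, 9.6, 9.8, 9.9, 10.0, 10.2, 10.5, 10.9.
n = 11.
r = 1 + (95/100)·(11 − 1) = 1 + 9.5 = 10.5.
Rank 10 is 10.5 and rank 11 is 10.9.
Interpolate: 10.5 + 0.5·(10.9 − 10.5) = 10.5 + 0.5·0.4 = 10.7.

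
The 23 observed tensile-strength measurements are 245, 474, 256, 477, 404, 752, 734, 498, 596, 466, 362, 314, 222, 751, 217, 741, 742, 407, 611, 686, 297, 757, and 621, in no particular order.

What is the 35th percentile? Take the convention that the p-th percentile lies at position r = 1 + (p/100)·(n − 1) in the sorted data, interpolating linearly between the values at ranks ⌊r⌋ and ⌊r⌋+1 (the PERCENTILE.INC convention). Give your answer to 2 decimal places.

Sorted: 217, 222, 245, 256, 297, 314, 362, 404, 407, 466, 474, 477, 498, 596, 611, 621, 686, 734, 741, 742, 751, 752, 757.
n = 23.
r = 1 + (35/100)·(23 − 1) = 1 + 7.7 = 8.7.
Rank 8 is 404 and rank 9 is 407.
Interpolate: 404 + 0.7·(407 − 404) = 404 + 0.7·3 = 406.1.

406.10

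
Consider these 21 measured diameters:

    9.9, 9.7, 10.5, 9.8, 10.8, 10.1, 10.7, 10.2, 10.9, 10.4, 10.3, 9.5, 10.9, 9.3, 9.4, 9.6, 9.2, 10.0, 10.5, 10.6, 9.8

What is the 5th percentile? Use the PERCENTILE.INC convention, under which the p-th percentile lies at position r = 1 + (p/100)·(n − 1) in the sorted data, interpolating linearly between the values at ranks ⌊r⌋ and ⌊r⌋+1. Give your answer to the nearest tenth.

Sorted: 9.2, 9.3, 9.4, 9.5, 9.6, 9.7, 9.8, 9.8, 9.9, 10.0, 10.1, 10.2, 10.3, 10.4, 10.5, 10.5, 10.6, 10.7, 10.8, 10.9, 10.9.
n = 21.
r = 1 + (5/100)·(21 − 1) = 1 + 1 = 2.
r is an integer, so P5 is the value at rank 2: 9.3.

9.3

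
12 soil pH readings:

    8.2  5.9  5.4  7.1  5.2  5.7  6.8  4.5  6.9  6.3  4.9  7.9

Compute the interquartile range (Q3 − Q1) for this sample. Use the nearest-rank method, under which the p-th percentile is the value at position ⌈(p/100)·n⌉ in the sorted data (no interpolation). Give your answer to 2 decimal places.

Sorted: 4.5, 4.9, 5.2, 5.4, 5.7, 5.9, 6.3, 6.8, 6.9, 7.1, 7.9, 8.2.
n = 12.
P25: rank ⌈25/100·12⌉ = 3 → 5.2.
P75: rank ⌈75/100·12⌉ = 9 → 6.9.
Difference: 6.9 − 5.2 = 1.7.

1.70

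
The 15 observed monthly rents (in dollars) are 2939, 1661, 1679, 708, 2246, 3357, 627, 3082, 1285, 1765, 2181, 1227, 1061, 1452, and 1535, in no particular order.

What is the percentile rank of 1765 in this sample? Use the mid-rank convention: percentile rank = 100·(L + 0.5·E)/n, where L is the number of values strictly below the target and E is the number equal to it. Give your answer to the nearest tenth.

63.3

Sorted: 627, 708, 1061, 1227, 1285, 1452, 1535, 1661, 1679, 1765, 2181, 2246, 2939, 3082, 3357.
Count below 1765: L = 9; count equal: E = 1; n = 15.
Percentile rank = 100·(9 + 0.5·1)/15 = 100·9.5/15 = 63.33.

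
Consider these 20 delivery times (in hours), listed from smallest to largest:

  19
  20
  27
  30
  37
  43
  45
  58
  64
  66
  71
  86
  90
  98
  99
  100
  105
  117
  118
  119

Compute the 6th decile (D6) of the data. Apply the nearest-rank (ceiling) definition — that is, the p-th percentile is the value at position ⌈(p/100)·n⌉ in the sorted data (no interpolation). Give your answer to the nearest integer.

n = 20.
Position = ⌈60/100 · 20⌉ = ⌈12⌉ = 12.
The value at rank 12 is 86.

86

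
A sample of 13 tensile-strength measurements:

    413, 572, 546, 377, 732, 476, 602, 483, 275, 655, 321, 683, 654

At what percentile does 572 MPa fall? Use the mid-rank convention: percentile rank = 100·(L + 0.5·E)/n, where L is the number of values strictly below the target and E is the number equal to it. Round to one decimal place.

Sorted: 275, 321, 377, 413, 476, 483, 546, 572, 602, 654, 655, 683, 732.
Count below 572: L = 7; count equal: E = 1; n = 13.
Percentile rank = 100·(7 + 0.5·1)/13 = 100·7.5/13 = 57.69.

57.7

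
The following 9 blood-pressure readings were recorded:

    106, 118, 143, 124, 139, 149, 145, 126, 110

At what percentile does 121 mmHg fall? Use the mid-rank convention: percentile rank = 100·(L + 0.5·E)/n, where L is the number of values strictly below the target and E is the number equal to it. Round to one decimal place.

Sorted: 106, 110, 118, 124, 126, 139, 143, 145, 149.
Count below 121: L = 3; count equal: E = 0; n = 9.
Percentile rank = 100·(3 + 0.5·0)/9 = 100·3/9 = 33.33.

33.3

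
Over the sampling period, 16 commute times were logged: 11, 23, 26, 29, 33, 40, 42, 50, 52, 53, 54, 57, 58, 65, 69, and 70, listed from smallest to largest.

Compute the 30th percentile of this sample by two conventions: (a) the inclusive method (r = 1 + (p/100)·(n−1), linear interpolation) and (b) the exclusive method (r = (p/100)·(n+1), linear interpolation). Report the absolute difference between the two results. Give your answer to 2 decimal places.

2.80

n = 16.
(a) r = 5.5; between ranks 5 (33) and 6 (40): 36.5.
(b) r = 5.1; between ranks 5 (33) and 6 (40): 33.7.
|36.5 − 33.7| = 2.8.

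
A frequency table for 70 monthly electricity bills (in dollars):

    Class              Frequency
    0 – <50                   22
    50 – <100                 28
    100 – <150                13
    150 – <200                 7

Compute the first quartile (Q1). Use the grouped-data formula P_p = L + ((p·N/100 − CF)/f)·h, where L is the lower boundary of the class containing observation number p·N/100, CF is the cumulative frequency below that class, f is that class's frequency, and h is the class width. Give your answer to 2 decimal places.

39.77

N = 70; target position k = 25/100 · 70 = 17.5.
Cumulative frequencies: 22, 50, 63, 70.
Observation 17.5 falls in the class 0 – <50.
L = 0, CF = 0, f = 22, h = 50.
P25 = 0 + ((17.5 − 0)/22)·50 = 0 + 39.7727 = 39.7727.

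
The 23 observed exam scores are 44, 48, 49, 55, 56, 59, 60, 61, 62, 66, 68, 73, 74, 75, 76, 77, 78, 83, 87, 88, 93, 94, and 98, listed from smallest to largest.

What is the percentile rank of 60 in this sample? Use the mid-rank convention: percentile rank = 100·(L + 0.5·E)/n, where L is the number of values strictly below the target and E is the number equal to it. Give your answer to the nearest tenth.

28.3

Count below 60: L = 6; count equal: E = 1; n = 23.
Percentile rank = 100·(6 + 0.5·1)/23 = 100·6.5/23 = 28.26.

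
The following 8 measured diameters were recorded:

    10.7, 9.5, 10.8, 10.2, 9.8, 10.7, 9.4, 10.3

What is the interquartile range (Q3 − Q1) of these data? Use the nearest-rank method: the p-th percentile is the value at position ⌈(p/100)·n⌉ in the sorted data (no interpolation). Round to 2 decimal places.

1.20

Sorted: 9.4, 9.5, 9.8, 10.2, 10.3, 10.7, 10.7, 10.8.
n = 8.
P25: rank ⌈25/100·8⌉ = 2 → 9.5.
P75: rank ⌈75/100·8⌉ = 6 → 10.7.
Difference: 10.7 − 9.5 = 1.2.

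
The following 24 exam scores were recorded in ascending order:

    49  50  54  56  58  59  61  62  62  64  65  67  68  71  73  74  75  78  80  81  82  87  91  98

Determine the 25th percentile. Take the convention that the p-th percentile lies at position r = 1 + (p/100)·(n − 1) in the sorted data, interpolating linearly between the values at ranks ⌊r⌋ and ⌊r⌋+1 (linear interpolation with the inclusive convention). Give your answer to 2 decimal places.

n = 24.
r = 1 + (25/100)·(24 − 1) = 1 + 5.75 = 6.75.
Rank 6 is 59 and rank 7 is 61.
Interpolate: 59 + 0.75·(61 − 59) = 59 + 0.75·2 = 60.5.

60.50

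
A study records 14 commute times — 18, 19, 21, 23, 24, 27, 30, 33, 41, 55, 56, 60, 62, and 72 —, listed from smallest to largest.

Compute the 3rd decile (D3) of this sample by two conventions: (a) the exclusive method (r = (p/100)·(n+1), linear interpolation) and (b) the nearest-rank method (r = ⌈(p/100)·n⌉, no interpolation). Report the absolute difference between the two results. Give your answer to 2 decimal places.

0.50

n = 14.
(a) r = 4.5; between ranks 4 (23) and 5 (24): 23.5.
(b) the nearest-rank method: rank 5 → 24.
|23.5 − 24| = 0.5.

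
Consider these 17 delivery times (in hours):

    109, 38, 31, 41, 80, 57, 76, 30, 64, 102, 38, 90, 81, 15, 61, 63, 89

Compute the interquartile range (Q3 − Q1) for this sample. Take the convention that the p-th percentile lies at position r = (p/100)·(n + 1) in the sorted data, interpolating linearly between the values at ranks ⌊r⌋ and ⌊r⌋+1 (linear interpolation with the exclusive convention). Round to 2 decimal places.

47.00

Sorted: 15, 30, 31, 38, 38, 41, 57, 61, 63, 64, 76, 80, 81, 89, 90, 102, 109.
n = 17.
P25: r = 4.5; ranks 4–5 are 38, 38; interpolating gives 38.
P75: r = 13.5; ranks 13–14 are 81, 89; interpolating gives 85.
Difference: 85 − 38 = 47.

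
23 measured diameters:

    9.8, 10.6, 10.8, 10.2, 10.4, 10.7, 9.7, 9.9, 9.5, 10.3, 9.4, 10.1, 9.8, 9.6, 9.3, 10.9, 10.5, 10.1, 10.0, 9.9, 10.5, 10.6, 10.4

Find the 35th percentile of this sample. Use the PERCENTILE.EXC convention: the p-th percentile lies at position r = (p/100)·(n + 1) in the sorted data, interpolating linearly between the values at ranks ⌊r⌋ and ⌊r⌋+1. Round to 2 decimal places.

Sorted: 9.3, 9.4, 9.5, 9.6, 9.7, 9.8, 9.8, 9.9, 9.9, 10.0, 10.1, 10.1, 10.2, 10.3, 10.4, 10.4, 10.5, 10.5, 10.6, 10.6, 10.7, 10.8, 10.9.
n = 23.
r = (35/100)·(23 + 1) = 8.4.
Rank 8 is 9.9 and rank 9 is 9.9.
Interpolate: 9.9 + 0.4·(9.9 − 9.9) = 9.9 + 0.4·0 = 9.9.

9.90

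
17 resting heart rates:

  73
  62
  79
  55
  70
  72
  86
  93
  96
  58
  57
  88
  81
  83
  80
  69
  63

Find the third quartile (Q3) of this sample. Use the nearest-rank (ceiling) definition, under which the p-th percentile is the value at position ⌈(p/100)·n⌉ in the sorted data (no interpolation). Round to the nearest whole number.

Sorted: 55, 57, 58, 62, 63, 69, 70, 72, 73, 79, 80, 81, 83, 86, 88, 93, 96.
n = 17.
Position = ⌈75/100 · 17⌉ = ⌈12.75⌉ = 13.
The value at rank 13 is 83.

83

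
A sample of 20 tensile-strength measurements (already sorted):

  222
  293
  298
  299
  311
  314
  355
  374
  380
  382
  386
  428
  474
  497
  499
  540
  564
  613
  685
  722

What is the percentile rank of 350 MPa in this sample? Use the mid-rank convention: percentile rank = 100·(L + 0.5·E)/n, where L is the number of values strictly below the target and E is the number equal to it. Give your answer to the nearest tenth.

30.0

Count below 350: L = 6; count equal: E = 0; n = 20.
Percentile rank = 100·(6 + 0.5·0)/20 = 100·6/20 = 30.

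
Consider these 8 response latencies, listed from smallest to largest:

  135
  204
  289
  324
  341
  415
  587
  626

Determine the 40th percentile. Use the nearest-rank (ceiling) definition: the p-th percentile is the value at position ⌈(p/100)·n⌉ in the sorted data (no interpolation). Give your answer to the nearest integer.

n = 8.
Position = ⌈40/100 · 8⌉ = ⌈3.2⌉ = 4.
The value at rank 4 is 324.

324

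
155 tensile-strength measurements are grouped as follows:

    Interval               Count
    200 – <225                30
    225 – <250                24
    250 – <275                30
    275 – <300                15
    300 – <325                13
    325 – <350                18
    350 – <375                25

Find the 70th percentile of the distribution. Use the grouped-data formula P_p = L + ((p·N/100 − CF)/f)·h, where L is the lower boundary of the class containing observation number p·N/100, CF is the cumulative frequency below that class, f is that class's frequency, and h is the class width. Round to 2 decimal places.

N = 155; target position k = 70/100 · 155 = 108.5.
Cumulative frequencies: 30, 54, 84, 99, 112, 130, 155.
Observation 108.5 falls in the class 300 – <325.
L = 300, CF = 99, f = 13, h = 25.
P70 = 300 + ((108.5 − 99)/13)·25 = 300 + 18.2692 = 318.269.

318.27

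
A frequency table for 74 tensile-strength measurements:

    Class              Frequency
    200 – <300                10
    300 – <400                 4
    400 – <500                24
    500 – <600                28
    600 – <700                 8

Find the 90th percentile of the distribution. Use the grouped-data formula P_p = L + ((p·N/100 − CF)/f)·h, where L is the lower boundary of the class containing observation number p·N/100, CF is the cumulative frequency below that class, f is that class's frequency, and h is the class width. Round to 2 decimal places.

607.50

N = 74; target position k = 90/100 · 74 = 66.6.
Cumulative frequencies: 10, 14, 38, 66, 74.
Observation 66.6 falls in the class 600 – <700.
L = 600, CF = 66, f = 8, h = 100.
P90 = 600 + ((66.6 − 66)/8)·100 = 600 + 7.5 = 607.5.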